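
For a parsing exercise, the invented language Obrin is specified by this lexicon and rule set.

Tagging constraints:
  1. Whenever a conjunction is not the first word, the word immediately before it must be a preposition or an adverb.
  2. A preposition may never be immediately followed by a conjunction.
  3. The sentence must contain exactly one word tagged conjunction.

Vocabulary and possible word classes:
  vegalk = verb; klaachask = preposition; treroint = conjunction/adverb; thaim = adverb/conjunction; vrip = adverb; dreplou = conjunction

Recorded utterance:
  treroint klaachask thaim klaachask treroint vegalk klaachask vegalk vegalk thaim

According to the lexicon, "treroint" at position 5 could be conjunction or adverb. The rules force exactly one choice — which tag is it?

Candidates per position — 1:treroint {conjunction,adverb}; 2:klaachask {preposition}; 3:thaim {adverb,conjunction}; 4:klaachask {preposition}; 5:treroint {conjunction,adverb}; 6:vegalk {verb}; 7:klaachask {preposition}; 8:vegalk {verb}; 9:vegalk {verb}; 10:thaim {adverb,conjunction}.
Word 3 cannot be conjunction — rule 2 would then fail for every completion. It is adverb.
Word 5 cannot be conjunction — rule 2 would then fail for every completion. It is adverb.
Word 10 cannot be conjunction — rule 1 would then fail for every completion. It is adverb.
Word 1 cannot be adverb — rule 3 would then fail for every completion. It is conjunction.
The only consistent sequence is: conjunction preposition adverb preposition adverb verb preposition verb verb adverb.
Checking: rule 1 ok; rule 2 ok; rule 3 ok.

adverb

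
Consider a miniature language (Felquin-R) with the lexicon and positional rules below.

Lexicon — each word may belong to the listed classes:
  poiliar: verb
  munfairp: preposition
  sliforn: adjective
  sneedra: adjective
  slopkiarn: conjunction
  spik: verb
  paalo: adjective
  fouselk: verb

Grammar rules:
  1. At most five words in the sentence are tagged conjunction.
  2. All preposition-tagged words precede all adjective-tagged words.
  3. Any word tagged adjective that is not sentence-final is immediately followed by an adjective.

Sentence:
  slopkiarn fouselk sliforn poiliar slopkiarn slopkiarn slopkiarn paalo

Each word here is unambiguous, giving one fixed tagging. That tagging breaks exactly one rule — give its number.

3

Fixed tagging: conjunction verb adjective verb conjunction conjunction conjunction adjective.
Rule check: R1 ok, R2 ok, R3 fails.
Only rule 3 fails.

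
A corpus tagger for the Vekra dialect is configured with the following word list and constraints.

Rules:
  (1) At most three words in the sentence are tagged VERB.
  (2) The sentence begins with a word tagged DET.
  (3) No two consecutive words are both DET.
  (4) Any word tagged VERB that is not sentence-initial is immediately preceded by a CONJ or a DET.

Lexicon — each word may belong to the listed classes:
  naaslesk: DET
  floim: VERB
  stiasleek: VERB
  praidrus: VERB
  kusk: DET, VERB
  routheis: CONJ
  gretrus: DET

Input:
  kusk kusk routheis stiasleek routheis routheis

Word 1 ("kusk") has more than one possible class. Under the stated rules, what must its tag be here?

DET

Candidates per position — 1:kusk {DET,VERB}; 2:kusk {DET,VERB}; 3:routheis {CONJ}; 4:stiasleek {VERB}; 5:routheis {CONJ}; 6:routheis {CONJ}.
Word 1 cannot be VERB — rule 2 would then fail for every completion. It is DET.
Word 2 cannot be DET — rule 3 would then fail for every completion. It is VERB.
That leaves exactly one tagging: DET VERB CONJ VERB CONJ CONJ.
Rule-by-rule: rule 1 ok; rule 2 ok; rule 3 ok; rule 4 ok.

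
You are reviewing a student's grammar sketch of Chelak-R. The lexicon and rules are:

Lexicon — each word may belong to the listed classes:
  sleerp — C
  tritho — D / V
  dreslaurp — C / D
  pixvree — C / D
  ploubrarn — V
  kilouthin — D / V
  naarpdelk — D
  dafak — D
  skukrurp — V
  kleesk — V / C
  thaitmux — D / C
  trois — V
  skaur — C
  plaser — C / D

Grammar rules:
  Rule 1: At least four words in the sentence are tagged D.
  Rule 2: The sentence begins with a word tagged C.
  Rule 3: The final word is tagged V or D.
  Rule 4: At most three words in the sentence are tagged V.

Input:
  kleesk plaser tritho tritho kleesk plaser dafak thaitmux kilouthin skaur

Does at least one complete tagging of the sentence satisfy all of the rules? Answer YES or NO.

NO

Candidates per position — 1:kleesk {V,C}; 2:plaser {C,D}; 3:tritho {D,V}; 4:tritho {D,V}; 5:kleesk {V,C}; 6:plaser {C,D}; 7:dafak {D}; 8:thaitmux {D,C}; 9:kilouthin {D,V}; 10:skaur {C}.
Rule 3 cannot be satisfied by any choice of tags from the lexicon.
So there is no consistent tagging.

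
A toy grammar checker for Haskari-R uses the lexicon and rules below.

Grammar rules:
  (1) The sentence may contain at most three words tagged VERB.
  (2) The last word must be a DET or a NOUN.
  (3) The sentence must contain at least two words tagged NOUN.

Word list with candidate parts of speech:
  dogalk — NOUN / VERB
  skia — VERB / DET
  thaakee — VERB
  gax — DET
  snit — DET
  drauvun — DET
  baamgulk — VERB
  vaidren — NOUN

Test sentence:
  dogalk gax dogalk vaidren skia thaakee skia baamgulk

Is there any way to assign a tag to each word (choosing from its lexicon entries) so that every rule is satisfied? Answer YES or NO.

NO

Candidates per position — 1:dogalk {NOUN,VERB}; 2:gax {DET}; 3:dogalk {NOUN,VERB}; 4:vaidren {NOUN}; 5:skia {VERB,DET}; 6:thaakee {VERB}; 7:skia {VERB,DET}; 8:baamgulk {VERB}.
Rule 2 cannot be satisfied by any choice of tags from the lexicon.
So there is no consistent tagging.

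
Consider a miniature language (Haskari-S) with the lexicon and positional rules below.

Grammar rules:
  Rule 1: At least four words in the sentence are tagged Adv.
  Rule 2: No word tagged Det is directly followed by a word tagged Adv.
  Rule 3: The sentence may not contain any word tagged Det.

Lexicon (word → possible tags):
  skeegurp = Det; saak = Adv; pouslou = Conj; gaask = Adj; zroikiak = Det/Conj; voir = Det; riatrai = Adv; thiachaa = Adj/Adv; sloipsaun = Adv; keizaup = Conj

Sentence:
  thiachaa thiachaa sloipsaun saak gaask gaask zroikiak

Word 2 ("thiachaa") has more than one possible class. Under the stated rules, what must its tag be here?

Candidates per position — 1:thiachaa {Adj,Adv}; 2:thiachaa {Adj,Adv}; 3:sloipsaun {Adv}; 4:saak {Adv}; 5:gaask {Adj}; 6:gaask {Adj}; 7:zroikiak {Det,Conj}.
At position 1, choosing Adj makes rule 1 impossible to satisfy; hence Adv.
At position 2, choosing Adj makes rule 1 impossible to satisfy; hence Adv.
At position 7, choosing Det makes rule 3 impossible to satisfy; hence Conj.
The unique satisfying tagging is: Adv Adv Adv Adv Adj Adj Conj.
Verifying each rule — rule 1 satisfied; rule 2 satisfied; rule 3 satisfied.

Adv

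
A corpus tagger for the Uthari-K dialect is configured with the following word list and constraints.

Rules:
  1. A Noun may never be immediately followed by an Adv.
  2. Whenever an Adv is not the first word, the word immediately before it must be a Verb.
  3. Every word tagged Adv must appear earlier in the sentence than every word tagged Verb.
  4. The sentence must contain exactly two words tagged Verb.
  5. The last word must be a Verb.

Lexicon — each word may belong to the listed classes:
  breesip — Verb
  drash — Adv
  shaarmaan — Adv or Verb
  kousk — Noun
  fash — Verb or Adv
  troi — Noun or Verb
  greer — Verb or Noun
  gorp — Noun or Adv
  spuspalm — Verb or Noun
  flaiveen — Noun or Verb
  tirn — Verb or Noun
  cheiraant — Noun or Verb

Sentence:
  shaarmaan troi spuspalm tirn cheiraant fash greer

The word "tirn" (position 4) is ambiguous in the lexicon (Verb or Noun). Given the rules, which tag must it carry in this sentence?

Noun

Candidates per position — 1:shaarmaan {Adv,Verb}; 2:troi {Noun,Verb}; 3:spuspalm {Verb,Noun}; 4:tirn {Verb,Noun}; 5:cheiraant {Noun,Verb}; 6:fash {Verb,Adv}; 7:greer {Verb,Noun}.
If word 7 were Noun, no tagging could satisfy rule 5; so word 7 is Verb.
Position 4: the remaining choice is settled jointly with positions 1, 2, 3, 5, 6 — only Noun at position 4 is part of a tagging that satisfies every rule.
So the tagging must be: Adv Noun Noun Noun Noun Verb Verb.
Verifying each rule — rule 1 holds; rule 2 holds; rule 3 holds; rule 4 holds; rule 5 holds.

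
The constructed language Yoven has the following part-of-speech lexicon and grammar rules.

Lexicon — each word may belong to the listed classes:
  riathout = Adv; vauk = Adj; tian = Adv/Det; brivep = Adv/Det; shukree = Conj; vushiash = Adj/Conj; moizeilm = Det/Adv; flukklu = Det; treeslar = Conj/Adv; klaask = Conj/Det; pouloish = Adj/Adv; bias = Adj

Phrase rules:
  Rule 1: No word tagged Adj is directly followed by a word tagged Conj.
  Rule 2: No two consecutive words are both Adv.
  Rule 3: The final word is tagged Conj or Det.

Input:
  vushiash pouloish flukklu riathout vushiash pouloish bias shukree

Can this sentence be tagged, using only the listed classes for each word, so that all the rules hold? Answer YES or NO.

NO

Candidates per position — 1:vushiash {Adj,Conj}; 2:pouloish {Adj,Adv}; 3:flukklu {Det}; 4:riathout {Adv}; 5:vushiash {Adj,Conj}; 6:pouloish {Adj,Adv}; 7:bias {Adj}; 8:shukree {Conj}.
Rule 1 cannot be satisfied by any choice of tags from the lexicon.
So there is no consistent tagging.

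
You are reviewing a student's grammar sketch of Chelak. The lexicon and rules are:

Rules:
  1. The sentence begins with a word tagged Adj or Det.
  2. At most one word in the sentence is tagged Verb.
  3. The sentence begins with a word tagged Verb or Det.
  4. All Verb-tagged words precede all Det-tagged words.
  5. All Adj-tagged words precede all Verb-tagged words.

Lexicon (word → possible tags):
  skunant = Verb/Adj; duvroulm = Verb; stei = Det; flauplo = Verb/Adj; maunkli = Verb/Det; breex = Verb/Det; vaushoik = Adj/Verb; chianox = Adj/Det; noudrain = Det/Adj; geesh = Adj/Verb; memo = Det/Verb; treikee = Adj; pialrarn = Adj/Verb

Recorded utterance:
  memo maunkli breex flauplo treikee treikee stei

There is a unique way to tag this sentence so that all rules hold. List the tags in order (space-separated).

Det Det Det Adj Adj Adj Det

Candidates per position — 1:memo {Det,Verb}; 2:maunkli {Verb,Det}; 3:breex {Verb,Det}; 4:flauplo {Verb,Adj}; 5:treikee {Adj}; 6:treikee {Adj}; 7:stei {Det}.
At position 1, choosing Verb makes rule 1 impossible to satisfy; hence Det.
At position 2, choosing Verb makes rule 4 impossible to satisfy; hence Det.
At position 3, choosing Verb makes rule 4 impossible to satisfy; hence Det.
At position 4, choosing Verb makes rule 4 impossible to satisfy; hence Adj.
The unique satisfying tagging is: Det Det Det Adj Adj Adj Det.
Checking: rule 1 ✓; rule 2 ✓; rule 3 ✓; rule 4 ✓; rule 5 ✓.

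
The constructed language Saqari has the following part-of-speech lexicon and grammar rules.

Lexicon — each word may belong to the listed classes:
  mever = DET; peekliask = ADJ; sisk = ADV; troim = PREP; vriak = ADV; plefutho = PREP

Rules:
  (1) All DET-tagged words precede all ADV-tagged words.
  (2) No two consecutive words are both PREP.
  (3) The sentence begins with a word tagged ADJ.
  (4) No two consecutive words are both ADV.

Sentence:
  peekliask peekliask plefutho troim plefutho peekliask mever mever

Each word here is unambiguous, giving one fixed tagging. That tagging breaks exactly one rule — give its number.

Fixed tagging: ADJ ADJ PREP PREP PREP ADJ DET DET.
Rule check: R1 holds, R2 violated, R3 holds, R4 holds.
Only rule 2 fails.

2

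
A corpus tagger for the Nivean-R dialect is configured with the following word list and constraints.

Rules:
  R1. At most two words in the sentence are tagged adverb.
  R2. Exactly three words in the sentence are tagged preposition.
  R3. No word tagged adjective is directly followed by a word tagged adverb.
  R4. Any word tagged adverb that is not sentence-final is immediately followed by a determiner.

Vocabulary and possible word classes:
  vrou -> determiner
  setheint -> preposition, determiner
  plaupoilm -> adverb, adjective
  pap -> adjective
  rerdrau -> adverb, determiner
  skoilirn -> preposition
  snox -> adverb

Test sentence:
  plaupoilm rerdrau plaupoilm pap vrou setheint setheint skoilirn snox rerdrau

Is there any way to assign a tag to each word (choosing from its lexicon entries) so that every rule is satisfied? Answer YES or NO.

YES

Candidates per position — 1:plaupoilm {adverb,adjective}; 2:rerdrau {adverb,determiner}; 3:plaupoilm {adverb,adjective}; 4:pap {adjective}; 5:vrou {determiner}; 6:setheint {preposition,determiner}; 7:setheint {preposition,determiner}; 8:skoilirn {preposition}; 9:snox {adverb}; 10:rerdrau {adverb,determiner}.
One satisfying assignment: adverb determiner adjective adjective determiner preposition preposition preposition adverb determiner.
Check: rule 1 ✓; rule 2 ✓; rule 3 ✓; rule 4 ✓.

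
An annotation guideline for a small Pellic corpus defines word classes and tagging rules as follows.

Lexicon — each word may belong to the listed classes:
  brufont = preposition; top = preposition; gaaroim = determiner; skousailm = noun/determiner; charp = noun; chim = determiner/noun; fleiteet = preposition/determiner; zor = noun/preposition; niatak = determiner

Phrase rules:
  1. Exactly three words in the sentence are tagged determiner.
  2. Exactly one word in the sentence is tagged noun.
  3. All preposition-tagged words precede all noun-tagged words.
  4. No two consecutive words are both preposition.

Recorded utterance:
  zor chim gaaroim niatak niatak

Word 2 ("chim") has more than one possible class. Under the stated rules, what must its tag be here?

Candidates per position — 1:zor {noun,preposition}; 2:chim {determiner,noun}; 3:gaaroim {determiner}; 4:niatak {determiner}; 5:niatak {determiner}.
If word 2 were determiner, no tagging could satisfy rule 1; so word 2 is noun.
If word 1 were noun, no tagging could satisfy rule 2; so word 1 is preposition.
The unique satisfying tagging is: preposition noun determiner determiner determiner.
Verifying each rule — rule 1 holds; rule 2 holds; rule 3 holds; rule 4 holds.

noun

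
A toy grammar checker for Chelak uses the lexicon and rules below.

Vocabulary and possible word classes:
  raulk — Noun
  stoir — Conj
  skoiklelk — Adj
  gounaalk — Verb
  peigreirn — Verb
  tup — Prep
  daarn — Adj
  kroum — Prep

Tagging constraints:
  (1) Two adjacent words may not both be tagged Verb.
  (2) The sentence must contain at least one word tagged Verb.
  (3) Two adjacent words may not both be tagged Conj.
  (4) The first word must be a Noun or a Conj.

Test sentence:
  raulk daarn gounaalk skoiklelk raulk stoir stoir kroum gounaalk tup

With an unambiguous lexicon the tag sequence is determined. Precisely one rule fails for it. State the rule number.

3

Fixed tagging: Noun Adj Verb Adj Noun Conj Conj Prep Verb Prep.
Applying the rules: R1 pass, R2 pass, R3 fail, R4 pass.
Only rule 3 fails.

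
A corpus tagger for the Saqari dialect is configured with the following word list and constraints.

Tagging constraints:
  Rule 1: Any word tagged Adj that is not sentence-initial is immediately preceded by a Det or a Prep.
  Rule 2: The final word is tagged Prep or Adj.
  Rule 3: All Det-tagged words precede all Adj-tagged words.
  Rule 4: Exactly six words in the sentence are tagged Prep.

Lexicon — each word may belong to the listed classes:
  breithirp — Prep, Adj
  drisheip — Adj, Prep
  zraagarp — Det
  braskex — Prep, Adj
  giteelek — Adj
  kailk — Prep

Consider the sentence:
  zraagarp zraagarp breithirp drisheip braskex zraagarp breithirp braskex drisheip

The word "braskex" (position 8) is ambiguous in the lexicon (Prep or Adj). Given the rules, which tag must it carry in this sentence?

Prep

Candidates per position — 1:zraagarp {Det}; 2:zraagarp {Det}; 3:breithirp {Prep,Adj}; 4:drisheip {Adj,Prep}; 5:braskex {Prep,Adj}; 6:zraagarp {Det}; 7:breithirp {Prep,Adj}; 8:braskex {Prep,Adj}; 9:drisheip {Adj,Prep}.
Position 3: tagging it Adj would leave rule 3 unsatisfiable, so it must be Prep.
Position 4: tagging it Adj would leave rule 3 unsatisfiable, so it must be Prep.
Position 5: tagging it Adj would leave rule 3 unsatisfiable, so it must be Prep.
Position 7: tagging it Adj would leave rule 4 unsatisfiable, so it must be Prep.
Position 8: tagging it Adj would leave rule 4 unsatisfiable, so it must be Prep.
Position 9: tagging it Adj would leave rule 4 unsatisfiable, so it must be Prep.
The only consistent sequence is: Det Det Prep Prep Prep Det Prep Prep Prep.
Rule-by-rule: rule 1 ✓; rule 2 ✓; rule 3 ✓; rule 4 ✓.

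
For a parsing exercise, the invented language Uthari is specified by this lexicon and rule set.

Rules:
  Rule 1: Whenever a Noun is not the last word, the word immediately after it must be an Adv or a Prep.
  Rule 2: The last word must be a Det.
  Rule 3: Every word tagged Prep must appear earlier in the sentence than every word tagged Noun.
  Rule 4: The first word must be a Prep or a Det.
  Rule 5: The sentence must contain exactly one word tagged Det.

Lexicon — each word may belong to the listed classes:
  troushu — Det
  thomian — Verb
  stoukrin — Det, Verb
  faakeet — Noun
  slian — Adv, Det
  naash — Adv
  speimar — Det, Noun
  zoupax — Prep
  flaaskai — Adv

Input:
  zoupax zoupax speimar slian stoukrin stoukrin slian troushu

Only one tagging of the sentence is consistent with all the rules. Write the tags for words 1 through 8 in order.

Prep Prep Noun Adv Verb Verb Adv Det

Candidates per position — 1:zoupax {Prep}; 2:zoupax {Prep}; 3:speimar {Det,Noun}; 4:slian {Adv,Det}; 5:stoukrin {Det,Verb}; 6:stoukrin {Det,Verb}; 7:slian {Adv,Det}; 8:troushu {Det}.
Position 3: tagging it Det would leave rule 5 unsatisfiable, so it must be Noun.
Position 4: tagging it Det would leave rule 1 unsatisfiable, so it must be Adv.
Position 5: tagging it Det would leave rule 5 unsatisfiable, so it must be Verb.
Position 6: tagging it Det would leave rule 5 unsatisfiable, so it must be Verb.
Position 7: tagging it Det would leave rule 5 unsatisfiable, so it must be Adv.
So the tagging must be: Prep Prep Noun Adv Verb Verb Adv Det.
Check: rule 1 ✓; rule 2 ✓; rule 3 ✓; rule 4 ✓; rule 5 ✓.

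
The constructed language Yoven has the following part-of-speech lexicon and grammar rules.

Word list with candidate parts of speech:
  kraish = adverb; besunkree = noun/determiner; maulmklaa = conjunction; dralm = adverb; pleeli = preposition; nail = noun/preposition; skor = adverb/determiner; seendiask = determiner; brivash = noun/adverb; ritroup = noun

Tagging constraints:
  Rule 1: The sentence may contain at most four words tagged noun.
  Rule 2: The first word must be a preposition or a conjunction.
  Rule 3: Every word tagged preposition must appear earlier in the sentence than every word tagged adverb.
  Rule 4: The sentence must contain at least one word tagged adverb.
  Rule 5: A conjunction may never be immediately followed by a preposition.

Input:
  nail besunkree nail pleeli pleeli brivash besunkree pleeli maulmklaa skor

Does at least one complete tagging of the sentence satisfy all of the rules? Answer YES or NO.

Candidates per position — 1:nail {noun,preposition}; 2:besunkree {noun,determiner}; 3:nail {noun,preposition}; 4:pleeli {preposition}; 5:pleeli {preposition}; 6:brivash {noun,adverb}; 7:besunkree {noun,determiner}; 8:pleeli {preposition}; 9:maulmklaa {conjunction}; 10:skor {adverb,determiner}.
One satisfying assignment: preposition noun noun preposition preposition noun determiner preposition conjunction adverb.
Verifying each rule — rule 1 ok; rule 2 ok; rule 3 ok; rule 4 ok; rule 5 ok.

YES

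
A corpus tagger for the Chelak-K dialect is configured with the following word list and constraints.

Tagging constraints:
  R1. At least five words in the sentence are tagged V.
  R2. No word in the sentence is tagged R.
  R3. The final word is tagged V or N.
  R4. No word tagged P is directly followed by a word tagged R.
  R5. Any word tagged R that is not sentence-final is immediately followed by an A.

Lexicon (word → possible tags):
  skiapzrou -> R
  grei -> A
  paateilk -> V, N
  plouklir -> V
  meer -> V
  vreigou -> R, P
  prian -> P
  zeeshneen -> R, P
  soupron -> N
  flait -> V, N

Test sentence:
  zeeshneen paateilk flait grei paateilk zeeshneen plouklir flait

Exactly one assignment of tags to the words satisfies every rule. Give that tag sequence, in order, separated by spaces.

P V V A V P V V

Candidates per position — 1:zeeshneen {R,P}; 2:paateilk {V,N}; 3:flait {V,N}; 4:grei {A}; 5:paateilk {V,N}; 6:zeeshneen {R,P}; 7:plouklir {V}; 8:flait {V,N}.
Position 1: tagging it R would leave rule 2 unsatisfiable, so it must be P.
Position 2: tagging it N would leave rule 1 unsatisfiable, so it must be V.
Position 3: tagging it N would leave rule 1 unsatisfiable, so it must be V.
Position 5: tagging it N would leave rule 1 unsatisfiable, so it must be V.
Position 6: tagging it R would leave rule 2 unsatisfiable, so it must be P.
Position 8: tagging it N would leave rule 1 unsatisfiable, so it must be V.
The only consistent sequence is: P V V A V P V V.
Rule-by-rule: rule 1 holds; rule 2 holds; rule 3 holds; rule 4 holds; rule 5 holds.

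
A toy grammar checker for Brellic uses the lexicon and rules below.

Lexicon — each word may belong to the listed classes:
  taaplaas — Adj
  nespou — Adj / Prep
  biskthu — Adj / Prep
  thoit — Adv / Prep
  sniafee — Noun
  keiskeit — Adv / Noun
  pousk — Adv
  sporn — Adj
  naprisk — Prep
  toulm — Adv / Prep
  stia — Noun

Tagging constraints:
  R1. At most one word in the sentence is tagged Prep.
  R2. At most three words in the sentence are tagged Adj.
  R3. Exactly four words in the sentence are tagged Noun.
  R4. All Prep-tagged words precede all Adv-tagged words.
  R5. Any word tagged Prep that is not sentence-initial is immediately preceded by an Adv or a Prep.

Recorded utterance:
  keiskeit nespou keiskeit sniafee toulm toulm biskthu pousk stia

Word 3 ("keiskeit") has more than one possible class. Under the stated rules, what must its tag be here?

Noun

Candidates per position — 1:keiskeit {Adv,Noun}; 2:nespou {Adj,Prep}; 3:keiskeit {Adv,Noun}; 4:sniafee {Noun}; 5:toulm {Adv,Prep}; 6:toulm {Adv,Prep}; 7:biskthu {Adj,Prep}; 8:pousk {Adv}; 9:stia {Noun}.
Position 1: tagging it Adv would leave rule 3 unsatisfiable, so it must be Noun.
Position 2: tagging it Prep would leave rule 5 unsatisfiable, so it must be Adj.
Position 3: tagging it Adv would leave rule 3 unsatisfiable, so it must be Noun.
Position 5: tagging it Prep would leave rule 5 unsatisfiable, so it must be Adv.
Position 6: tagging it Prep would leave rule 4 unsatisfiable, so it must be Adv.
Position 7: tagging it Prep would leave rule 4 unsatisfiable, so it must be Adj.
That leaves exactly one tagging: Noun Adj Noun Noun Adv Adv Adj Adv Noun.
Rule-by-rule: rule 1 satisfied; rule 2 satisfied; rule 3 satisfied; rule 4 satisfied; rule 5 satisfied.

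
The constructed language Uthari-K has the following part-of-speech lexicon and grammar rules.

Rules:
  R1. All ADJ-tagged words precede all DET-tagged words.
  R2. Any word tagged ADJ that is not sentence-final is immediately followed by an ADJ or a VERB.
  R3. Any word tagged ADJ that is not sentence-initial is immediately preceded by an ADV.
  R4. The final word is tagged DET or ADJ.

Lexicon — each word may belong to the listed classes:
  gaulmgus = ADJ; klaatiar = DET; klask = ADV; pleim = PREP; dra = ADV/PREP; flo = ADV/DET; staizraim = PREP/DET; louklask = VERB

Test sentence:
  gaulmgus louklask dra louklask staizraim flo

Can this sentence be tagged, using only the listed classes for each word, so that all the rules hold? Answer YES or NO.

Candidates per position — 1:gaulmgus {ADJ}; 2:louklask {VERB}; 3:dra {ADV,PREP}; 4:louklask {VERB}; 5:staizraim {PREP,DET}; 6:flo {ADV,DET}.
One satisfying assignment: ADJ VERB PREP VERB DET DET.
Check: rule 1 ✓; rule 2 ✓; rule 3 ✓; rule 4 ✓.

YES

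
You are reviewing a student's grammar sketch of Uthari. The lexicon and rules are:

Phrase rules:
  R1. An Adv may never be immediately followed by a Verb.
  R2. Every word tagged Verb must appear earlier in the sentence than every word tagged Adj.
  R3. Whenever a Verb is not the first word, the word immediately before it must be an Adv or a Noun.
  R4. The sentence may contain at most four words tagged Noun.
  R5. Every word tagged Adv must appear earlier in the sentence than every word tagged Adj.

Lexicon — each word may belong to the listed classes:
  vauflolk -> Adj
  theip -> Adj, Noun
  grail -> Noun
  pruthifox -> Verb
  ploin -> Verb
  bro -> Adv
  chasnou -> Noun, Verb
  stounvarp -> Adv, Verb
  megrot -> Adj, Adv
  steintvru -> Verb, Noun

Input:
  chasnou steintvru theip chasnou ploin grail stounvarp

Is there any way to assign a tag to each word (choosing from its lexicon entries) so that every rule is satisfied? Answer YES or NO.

Candidates per position — 1:chasnou {Noun,Verb}; 2:steintvru {Verb,Noun}; 3:theip {Adj,Noun}; 4:chasnou {Noun,Verb}; 5:ploin {Verb}; 6:grail {Noun}; 7:stounvarp {Adv,Verb}.
One satisfying assignment: Noun Verb Noun Noun Verb Noun Adv.
Rule-by-rule: rule 1 satisfied; rule 2 satisfied; rule 3 satisfied; rule 4 satisfied; rule 5 satisfied.

YES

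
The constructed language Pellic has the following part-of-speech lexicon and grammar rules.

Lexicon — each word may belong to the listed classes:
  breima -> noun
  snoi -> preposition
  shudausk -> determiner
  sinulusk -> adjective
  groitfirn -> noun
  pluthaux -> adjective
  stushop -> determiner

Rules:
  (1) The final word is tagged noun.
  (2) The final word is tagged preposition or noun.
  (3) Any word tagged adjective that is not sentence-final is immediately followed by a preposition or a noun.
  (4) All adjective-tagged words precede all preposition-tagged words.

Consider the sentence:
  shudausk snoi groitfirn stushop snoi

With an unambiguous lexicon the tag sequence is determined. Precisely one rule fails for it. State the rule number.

Fixed tagging: determiner preposition noun determiner preposition.
Checking each rule: R1 ✗, R2 ✓, R3 ✓, R4 ✓.
Only rule 1 fails.

1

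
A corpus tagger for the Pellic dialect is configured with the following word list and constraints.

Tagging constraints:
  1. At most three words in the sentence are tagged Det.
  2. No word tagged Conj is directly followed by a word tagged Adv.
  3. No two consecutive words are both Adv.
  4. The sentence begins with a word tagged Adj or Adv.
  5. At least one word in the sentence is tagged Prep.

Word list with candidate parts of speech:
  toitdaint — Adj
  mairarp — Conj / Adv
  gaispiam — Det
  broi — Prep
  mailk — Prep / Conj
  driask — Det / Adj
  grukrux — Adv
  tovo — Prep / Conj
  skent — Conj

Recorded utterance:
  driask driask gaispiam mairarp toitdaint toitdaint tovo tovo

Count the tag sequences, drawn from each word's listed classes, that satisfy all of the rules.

Candidates per position — 1:driask {Det,Adj}; 2:driask {Det,Adj}; 3:gaispiam {Det}; 4:mairarp {Conj,Adv}; 5:toitdaint {Adj}; 6:toitdaint {Adj}; 7:tovo {Prep,Conj}; 8:tovo {Prep,Conj}.
There are 32 candidate sequences in total.
Checking each against the rules leaves 12 sequences.
Count = 12.

12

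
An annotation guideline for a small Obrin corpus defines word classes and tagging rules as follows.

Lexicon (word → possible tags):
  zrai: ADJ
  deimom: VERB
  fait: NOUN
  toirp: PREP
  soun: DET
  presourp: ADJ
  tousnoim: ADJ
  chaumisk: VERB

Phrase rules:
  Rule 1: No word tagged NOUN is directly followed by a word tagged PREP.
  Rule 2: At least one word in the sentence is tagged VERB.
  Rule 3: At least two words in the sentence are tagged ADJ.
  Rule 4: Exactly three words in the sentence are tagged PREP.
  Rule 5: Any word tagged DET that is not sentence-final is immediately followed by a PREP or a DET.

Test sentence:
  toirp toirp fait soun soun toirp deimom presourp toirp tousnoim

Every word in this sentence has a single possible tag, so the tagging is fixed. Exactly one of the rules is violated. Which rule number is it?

Fixed tagging: PREP PREP NOUN DET DET PREP VERB ADJ PREP ADJ.
Applying the rules: R1 ✓, R2 ✓, R3 ✓, R4 ✗, R5 ✓.
Only rule 4 fails.

4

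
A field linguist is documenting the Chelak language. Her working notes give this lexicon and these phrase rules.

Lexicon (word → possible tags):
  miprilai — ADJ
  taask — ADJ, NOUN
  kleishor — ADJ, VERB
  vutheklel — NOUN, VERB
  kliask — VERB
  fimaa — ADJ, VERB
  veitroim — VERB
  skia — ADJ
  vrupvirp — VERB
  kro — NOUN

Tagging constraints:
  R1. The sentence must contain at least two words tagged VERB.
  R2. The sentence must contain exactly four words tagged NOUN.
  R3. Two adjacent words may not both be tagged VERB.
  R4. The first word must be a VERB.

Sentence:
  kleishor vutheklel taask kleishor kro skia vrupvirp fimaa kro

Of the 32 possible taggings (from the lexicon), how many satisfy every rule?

2

Candidates per position — 1:kleishor {ADJ,VERB}; 2:vutheklel {NOUN,VERB}; 3:taask {ADJ,NOUN}; 4:kleishor {ADJ,VERB}; 5:kro {NOUN}; 6:skia {ADJ}; 7:vrupvirp {VERB}; 8:fimaa {ADJ,VERB}; 9:kro {NOUN}.
There are 32 candidate sequences in total.
The sequences that satisfy every rule: VERB NOUN NOUN ADJ NOUN ADJ VERB ADJ NOUN; VERB NOUN NOUN VERB NOUN ADJ VERB ADJ NOUN.
Count = 2.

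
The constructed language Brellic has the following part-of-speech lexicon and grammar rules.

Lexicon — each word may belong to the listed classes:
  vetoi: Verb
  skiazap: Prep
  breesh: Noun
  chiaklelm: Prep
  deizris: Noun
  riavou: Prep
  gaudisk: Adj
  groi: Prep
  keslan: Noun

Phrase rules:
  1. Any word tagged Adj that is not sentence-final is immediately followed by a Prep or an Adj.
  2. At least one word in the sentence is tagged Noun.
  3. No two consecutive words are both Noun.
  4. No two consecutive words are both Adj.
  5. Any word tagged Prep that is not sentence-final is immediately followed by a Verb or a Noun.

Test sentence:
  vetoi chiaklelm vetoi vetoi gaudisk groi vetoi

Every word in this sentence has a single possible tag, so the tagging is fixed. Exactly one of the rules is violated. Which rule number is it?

2

Fixed tagging: Verb Prep Verb Verb Adj Prep Verb.
Rule check: R1 holds, R2 violated, R3 holds, R4 holds, R5 holds.
Only rule 2 fails.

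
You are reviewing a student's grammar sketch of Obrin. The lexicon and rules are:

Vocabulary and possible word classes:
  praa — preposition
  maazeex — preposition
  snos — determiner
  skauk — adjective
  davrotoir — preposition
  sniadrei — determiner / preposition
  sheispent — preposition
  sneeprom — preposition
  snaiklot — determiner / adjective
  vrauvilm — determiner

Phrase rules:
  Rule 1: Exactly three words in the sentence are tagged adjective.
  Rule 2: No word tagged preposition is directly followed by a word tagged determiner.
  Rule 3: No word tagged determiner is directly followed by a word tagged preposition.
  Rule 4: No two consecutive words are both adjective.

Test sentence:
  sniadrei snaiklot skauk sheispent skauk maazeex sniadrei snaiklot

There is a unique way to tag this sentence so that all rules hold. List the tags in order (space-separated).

Candidates per position — 1:sniadrei {determiner,preposition}; 2:snaiklot {determiner,adjective}; 3:skauk {adjective}; 4:sheispent {preposition}; 5:skauk {adjective}; 6:maazeex {preposition}; 7:sniadrei {determiner,preposition}; 8:snaiklot {determiner,adjective}.
Position 2: adjective is ruled out by rule 4; that leaves determiner.
Position 7: determiner is ruled out by rule 2; that leaves preposition.
Position 8: determiner is ruled out by rule 1; that leaves adjective.
Position 1: preposition is ruled out by rule 2; that leaves determiner.
So the tagging must be: determiner determiner adjective preposition adjective preposition preposition adjective.
Checking: rule 1 ok; rule 2 ok; rule 3 ok; rule 4 ok.

determiner determiner adjective preposition adjective preposition preposition adjective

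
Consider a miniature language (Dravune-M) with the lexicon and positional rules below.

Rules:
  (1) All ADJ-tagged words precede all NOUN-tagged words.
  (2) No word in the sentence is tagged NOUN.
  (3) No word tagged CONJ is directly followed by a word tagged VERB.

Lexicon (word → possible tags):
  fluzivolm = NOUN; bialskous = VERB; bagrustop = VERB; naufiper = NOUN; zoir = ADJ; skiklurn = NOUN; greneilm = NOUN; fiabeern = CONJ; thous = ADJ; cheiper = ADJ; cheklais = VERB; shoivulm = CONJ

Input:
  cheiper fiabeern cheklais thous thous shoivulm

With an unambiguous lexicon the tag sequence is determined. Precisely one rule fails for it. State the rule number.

3

Fixed tagging: ADJ CONJ VERB ADJ ADJ CONJ.
Checking each rule: R1 holds, R2 holds, R3 violated.
Only rule 3 fails.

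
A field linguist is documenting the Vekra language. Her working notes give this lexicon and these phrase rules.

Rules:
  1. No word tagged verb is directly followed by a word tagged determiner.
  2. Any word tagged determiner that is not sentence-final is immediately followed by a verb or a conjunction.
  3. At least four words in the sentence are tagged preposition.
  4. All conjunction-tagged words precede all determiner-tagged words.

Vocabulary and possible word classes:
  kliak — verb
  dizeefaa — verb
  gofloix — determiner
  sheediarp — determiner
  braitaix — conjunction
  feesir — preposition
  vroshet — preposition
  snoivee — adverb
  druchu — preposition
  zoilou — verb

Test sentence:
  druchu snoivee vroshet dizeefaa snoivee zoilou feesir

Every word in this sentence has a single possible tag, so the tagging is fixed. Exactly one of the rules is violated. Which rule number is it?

3

Fixed tagging: preposition adverb preposition verb adverb verb preposition.
Checking each rule: R1 ✓, R2 ✓, R3 ✗, R4 ✓.
Only rule 3 fails.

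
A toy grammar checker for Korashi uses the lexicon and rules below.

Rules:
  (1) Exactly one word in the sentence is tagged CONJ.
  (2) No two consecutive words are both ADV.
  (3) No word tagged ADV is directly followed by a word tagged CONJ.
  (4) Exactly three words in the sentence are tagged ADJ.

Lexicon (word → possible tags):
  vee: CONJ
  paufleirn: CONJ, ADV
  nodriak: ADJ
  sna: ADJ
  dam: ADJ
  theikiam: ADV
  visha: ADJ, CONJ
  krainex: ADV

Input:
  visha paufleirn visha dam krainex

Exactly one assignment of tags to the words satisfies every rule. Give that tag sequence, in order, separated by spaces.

Candidates per position — 1:visha {ADJ,CONJ}; 2:paufleirn {CONJ,ADV}; 3:visha {ADJ,CONJ}; 4:dam {ADJ}; 5:krainex {ADV}.
Position 1: CONJ is ruled out by rule 4; that leaves ADJ.
Position 3: CONJ is ruled out by rule 4; that leaves ADJ.
Position 2: ADV is ruled out by rule 1; that leaves CONJ.
The only consistent sequence is: ADJ CONJ ADJ ADJ ADV.
Verifying each rule — rule 1 ✓; rule 2 ✓; rule 3 ✓; rule 4 ✓.

ADJ CONJ ADJ ADJ ADV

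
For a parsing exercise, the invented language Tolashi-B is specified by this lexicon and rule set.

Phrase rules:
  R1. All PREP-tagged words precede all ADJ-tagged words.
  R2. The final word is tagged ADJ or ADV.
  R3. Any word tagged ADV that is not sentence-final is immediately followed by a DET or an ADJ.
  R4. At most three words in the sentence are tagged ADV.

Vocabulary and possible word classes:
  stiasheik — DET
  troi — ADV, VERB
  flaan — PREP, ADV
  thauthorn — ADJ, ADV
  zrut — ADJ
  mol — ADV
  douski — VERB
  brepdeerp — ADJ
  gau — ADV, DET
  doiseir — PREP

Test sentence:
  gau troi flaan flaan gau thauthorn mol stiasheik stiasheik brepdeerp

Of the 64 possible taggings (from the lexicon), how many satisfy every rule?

3

Candidates per position — 1:gau {ADV,DET}; 2:troi {ADV,VERB}; 3:flaan {PREP,ADV}; 4:flaan {PREP,ADV}; 5:gau {ADV,DET}; 6:thauthorn {ADJ,ADV}; 7:mol {ADV}; 8:stiasheik {DET}; 9:stiasheik {DET}; 10:brepdeerp {ADJ}.
There are 64 candidate sequences in total.
The sequences that satisfy every rule: DET VERB PREP PREP ADV ADJ ADV DET DET ADJ; DET VERB PREP PREP DET ADJ ADV DET DET ADJ; DET VERB PREP ADV DET ADJ ADV DET DET ADJ.
Count = 3.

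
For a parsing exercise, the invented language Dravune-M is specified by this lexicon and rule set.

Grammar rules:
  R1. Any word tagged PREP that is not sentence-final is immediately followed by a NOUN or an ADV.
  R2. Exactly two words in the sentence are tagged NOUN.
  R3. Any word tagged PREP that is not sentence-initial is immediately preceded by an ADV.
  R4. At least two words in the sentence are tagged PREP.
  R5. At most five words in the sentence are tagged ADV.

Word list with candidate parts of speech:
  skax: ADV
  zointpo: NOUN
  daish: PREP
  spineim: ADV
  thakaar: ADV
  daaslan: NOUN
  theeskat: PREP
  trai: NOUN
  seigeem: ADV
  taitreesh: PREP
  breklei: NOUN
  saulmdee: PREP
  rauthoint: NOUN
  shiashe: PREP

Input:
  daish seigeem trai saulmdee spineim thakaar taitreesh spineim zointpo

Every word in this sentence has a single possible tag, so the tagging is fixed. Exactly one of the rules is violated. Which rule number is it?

3

Fixed tagging: PREP ADV NOUN PREP ADV ADV PREP ADV NOUN.
Rule check: R1 holds, R2 holds, R3 violated, R4 holds, R5 holds.
Only rule 3 fails.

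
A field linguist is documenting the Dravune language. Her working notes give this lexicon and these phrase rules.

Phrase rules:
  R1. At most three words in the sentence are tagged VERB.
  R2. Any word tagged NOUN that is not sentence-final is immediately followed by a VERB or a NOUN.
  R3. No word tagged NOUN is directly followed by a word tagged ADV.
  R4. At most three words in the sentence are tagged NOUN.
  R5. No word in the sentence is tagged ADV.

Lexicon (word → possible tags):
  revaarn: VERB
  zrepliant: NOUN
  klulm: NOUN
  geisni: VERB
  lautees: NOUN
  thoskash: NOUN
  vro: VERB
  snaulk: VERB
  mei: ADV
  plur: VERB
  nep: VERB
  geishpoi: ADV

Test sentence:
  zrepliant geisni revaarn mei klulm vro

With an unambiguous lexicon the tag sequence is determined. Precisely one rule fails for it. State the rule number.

Fixed tagging: NOUN VERB VERB ADV NOUN VERB.
Checking each rule: R1 holds, R2 holds, R3 holds, R4 holds, R5 violated.
Only rule 5 fails.

5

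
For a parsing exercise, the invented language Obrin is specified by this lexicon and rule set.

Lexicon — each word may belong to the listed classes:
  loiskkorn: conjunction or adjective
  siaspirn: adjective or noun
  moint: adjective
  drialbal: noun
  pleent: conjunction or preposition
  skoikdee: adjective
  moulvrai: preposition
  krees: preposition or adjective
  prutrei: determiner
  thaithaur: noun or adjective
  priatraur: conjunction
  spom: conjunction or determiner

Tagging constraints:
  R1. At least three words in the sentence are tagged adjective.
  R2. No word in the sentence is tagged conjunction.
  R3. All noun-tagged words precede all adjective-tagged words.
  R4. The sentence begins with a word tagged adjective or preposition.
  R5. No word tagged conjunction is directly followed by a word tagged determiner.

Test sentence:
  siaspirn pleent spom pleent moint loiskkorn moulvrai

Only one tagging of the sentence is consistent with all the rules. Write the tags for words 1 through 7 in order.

adjective preposition determiner preposition adjective adjective preposition

Candidates per position — 1:siaspirn {adjective,noun}; 2:pleent {conjunction,preposition}; 3:spom {conjunction,determiner}; 4:pleent {conjunction,preposition}; 5:moint {adjective}; 6:loiskkorn {conjunction,adjective}; 7:moulvrai {preposition}.
At position 1, choosing noun makes rule 1 impossible to satisfy; hence adjective.
At position 2, choosing conjunction makes rule 2 impossible to satisfy; hence preposition.
At position 3, choosing conjunction makes rule 2 impossible to satisfy; hence determiner.
At position 4, choosing conjunction makes rule 2 impossible to satisfy; hence preposition.
At position 6, choosing conjunction makes rule 1 impossible to satisfy; hence adjective.
So the tagging must be: adjective preposition determiner preposition adjective adjective preposition.
Check: rule 1 ✓; rule 2 ✓; rule 3 ✓; rule 4 ✓; rule 5 ✓.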